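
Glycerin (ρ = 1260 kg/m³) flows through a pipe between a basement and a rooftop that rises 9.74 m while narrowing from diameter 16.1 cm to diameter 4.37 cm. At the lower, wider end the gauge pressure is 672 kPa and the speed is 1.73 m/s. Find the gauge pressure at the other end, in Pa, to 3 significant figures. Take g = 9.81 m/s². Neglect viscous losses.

Continuity gives A₁v₁ = A₂v₂, so v₂ = (204 cm²)/(15.0 cm²) × 1.73 m/s = 23.5 m/s.
Energy conservation along the streamline gives P₂ = P₁ − ½ρ(v₂² − v₁²) − ρg(h₂ − h₁).
P₂ = 672000 + ½·1260·(1.73² − 23.5²) − 1260·9.81·(+9.74) = 672000 + (-345000) − (120000) = 206000 Pa.

206000 Pa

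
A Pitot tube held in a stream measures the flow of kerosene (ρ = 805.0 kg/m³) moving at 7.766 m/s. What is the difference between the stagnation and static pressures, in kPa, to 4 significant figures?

Bernoulli between the free stream and the stagnation point: ½ρv² = P_stag − P_static.
ΔP = ½·805.0·7.766² = 24280 Pa.

ΔP ≈ 24.28 kPa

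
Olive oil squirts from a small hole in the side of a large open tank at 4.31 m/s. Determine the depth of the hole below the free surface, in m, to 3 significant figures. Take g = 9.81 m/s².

Torricelli: v = √(2gh), so h = v²/(2g).
h = 4.31²/(2·9.81) = 18.6/19.62 = 0.947 m.

h ≈ 0.947 m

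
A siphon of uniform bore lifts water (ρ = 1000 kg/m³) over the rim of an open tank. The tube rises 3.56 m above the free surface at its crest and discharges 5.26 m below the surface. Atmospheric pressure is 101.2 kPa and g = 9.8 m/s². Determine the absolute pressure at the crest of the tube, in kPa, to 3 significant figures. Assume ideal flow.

P_top = 14.8 kPa

Bernoulli surface→outlet gives ½v² = g·h_out, so v = √(2·9.8·5.26) = 10.2 m/s.
Continuity keeps v the same throughout the tube; from surface to crest, P_atm + 0 = P_top + ½ρv² + ρg·h_top.
P_top = 101200 − ½·1000·10.2² − 1000·9.8·3.56 = 14800 Pa.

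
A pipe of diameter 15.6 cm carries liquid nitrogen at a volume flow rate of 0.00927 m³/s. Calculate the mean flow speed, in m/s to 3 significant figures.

v ≈ 0.485 m/s

Q = 0.00927 m³/s = 0.00927 m³/s.
v = Q/A = 0.00927 / 0.0191 = 0.485 m/s.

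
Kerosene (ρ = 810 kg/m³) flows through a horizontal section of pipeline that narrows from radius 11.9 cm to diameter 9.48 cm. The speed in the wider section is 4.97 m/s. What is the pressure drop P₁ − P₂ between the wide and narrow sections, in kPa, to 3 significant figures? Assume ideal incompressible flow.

Continuity gives A₁v₁ = A₂v₂, so v₂ = (445 cm²)/(70.6 cm²) × 4.97 m/s = 31.3 m/s.
Along the horizontal streamline, P + ½ρv² is constant.
P₁ − P₂ = ½·810·(31.3² − 4.97²) = ½·810·957 = 387000 Pa.

ΔP ≈ 387 kPa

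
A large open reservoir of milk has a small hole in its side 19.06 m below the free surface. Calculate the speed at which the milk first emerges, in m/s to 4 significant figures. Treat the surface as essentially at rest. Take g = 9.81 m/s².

v ≈ 19.34 m/s

Bernoulli from surface to hole (P equal, v_surface ≈ 0): v = √(2gh) = √(2×9.81×19.06) = 19.34 m/s.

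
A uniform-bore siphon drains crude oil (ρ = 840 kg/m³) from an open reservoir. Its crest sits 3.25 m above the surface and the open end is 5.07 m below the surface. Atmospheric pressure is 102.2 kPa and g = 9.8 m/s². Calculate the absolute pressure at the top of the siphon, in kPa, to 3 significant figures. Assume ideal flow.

The outlet speed comes from Torricelli: v = √(2g·5.07) = 9.97 m/s.
With constant cross-section the crest speed equals v; applying Bernoulli from the surface up to the crest, P_top = P_atm − ½ρv² − ρg·h_top.
P_top = 102200 − ½·840·9.97² − 840·9.8·3.25 = 33700 Pa.

P_top = 33.7 kPa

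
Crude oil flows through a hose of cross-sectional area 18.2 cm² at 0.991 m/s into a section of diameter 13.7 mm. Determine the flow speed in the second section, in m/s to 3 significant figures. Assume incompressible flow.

v₂ ≈ 12.2 m/s

Mass conservation (A₁v₁ = A₂v₂) gives v₂ = 0.991 × 18.2/1.47 = 12.2 m/s.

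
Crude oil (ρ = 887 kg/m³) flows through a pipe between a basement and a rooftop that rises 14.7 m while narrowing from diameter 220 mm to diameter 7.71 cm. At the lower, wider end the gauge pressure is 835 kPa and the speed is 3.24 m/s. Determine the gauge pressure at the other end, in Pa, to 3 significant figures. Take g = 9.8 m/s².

403000 Pa

The volume flow rate is constant, so v₂ = (A₁/A₂)v₁ = (380/46.7)·3.24 = 26.4 m/s.
Energy conservation along the streamline gives P₂ = P₁ − ½ρ(v₂² − v₁²) − ρg(h₂ − h₁).
P₂ = 835000 + ½·887·(3.24² − 26.4²) − 887·9.8·(+14.7) = 835000 + (-304000) − (128000) = 403000 Pa.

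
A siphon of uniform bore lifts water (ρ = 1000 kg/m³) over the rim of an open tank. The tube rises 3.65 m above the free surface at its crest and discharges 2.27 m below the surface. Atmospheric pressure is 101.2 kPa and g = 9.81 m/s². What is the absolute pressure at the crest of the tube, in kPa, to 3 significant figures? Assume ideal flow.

Bernoulli surface→outlet gives ½v² = g·h_out, so v = √(2·9.81·2.27) = 6.67 m/s.
With constant cross-section the crest speed equals v; applying Bernoulli from the surface up to the crest, P_top = P_atm − ½ρv² − ρg·h_top.
P_top = 101200 − ½·1000·6.67² − 1000·9.81·3.65 = 43100 Pa.

P_top ≈ 43.1 kPa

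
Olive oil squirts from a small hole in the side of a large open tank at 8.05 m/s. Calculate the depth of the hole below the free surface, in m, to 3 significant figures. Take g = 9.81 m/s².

Inverting v = √(2gh) gives h = v² / 2g.
h = 8.05²/(2·9.81) = 64.8/19.62 = 3.30 m.

h = 3.30 m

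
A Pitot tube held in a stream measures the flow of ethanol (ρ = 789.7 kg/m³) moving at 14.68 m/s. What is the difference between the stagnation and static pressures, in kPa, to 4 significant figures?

ΔP = 85.09 kPa

Bernoulli between the free stream and the stagnation point: ½ρv² = P_stag − P_static.
ΔP = ½·789.7·14.68² = 85090 Pa.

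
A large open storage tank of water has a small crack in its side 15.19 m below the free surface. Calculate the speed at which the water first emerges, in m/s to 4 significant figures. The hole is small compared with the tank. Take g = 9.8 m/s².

Torricelli's result v = √(2gh) gives v = √(2·9.8·15.19) = 17.25 m/s.

v ≈ 17.25 m/s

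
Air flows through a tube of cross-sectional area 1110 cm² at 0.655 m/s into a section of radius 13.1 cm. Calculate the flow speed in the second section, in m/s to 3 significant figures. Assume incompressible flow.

1.35 m/s

The volume flow rate is constant, so v₂ = (A₁/A₂)v₁ = (1110/539)·0.655 = 1.35 m/s.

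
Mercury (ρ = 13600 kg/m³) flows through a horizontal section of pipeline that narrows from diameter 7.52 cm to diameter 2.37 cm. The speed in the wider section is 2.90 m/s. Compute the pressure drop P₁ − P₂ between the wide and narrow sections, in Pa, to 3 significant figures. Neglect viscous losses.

The volume flow rate is constant, so v₂ = (A₁/A₂)v₁ = (44.4/4.41)·2.90 = 29.2 m/s.
The pipe is horizontal, so Bernoulli reduces to P₁ + ½ρv₁² = P₂ + ½ρv₂².
P₁ − P₂ = ½·13600·(29.2² − 2.90²) = ½·13600·844 = 5740000 Pa.

ΔP = 5740000 Pa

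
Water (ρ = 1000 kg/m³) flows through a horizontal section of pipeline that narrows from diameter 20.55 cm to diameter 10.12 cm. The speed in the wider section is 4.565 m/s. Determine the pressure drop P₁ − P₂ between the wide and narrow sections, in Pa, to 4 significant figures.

166700 Pa

The volume flow rate is constant, so v₂ = (A₁/A₂)v₁ = (331.7/80.44)·4.565 = 18.82 m/s.
The pipe is horizontal, so Bernoulli reduces to P₁ + ½ρv₁² = P₂ + ½ρv₂².
P₁ − P₂ = ½·1000·(18.82² − 4.565²) = ½·1000·333.5 = 166700 Pa.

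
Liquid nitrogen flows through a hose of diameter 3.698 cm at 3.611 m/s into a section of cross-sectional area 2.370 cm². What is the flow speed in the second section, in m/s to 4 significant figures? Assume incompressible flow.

16.36 m/s

Mass conservation (A₁v₁ = A₂v₂) gives v₂ = 3.611 × 10.74/2.370 = 16.36 m/s.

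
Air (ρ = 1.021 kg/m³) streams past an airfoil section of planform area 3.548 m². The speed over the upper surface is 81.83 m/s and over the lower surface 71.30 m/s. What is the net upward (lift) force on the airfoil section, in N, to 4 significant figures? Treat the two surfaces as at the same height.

The faster flow above has the lower pressure; Bernoulli (same height) gives ΔP = ½ρ(v_up² − v_low²).
ΔP = ½·1.021·(81.83² − 71.30²) = 823.2 Pa.
Lift = ΔP · A = 823.2 × 3.548 = 2921 N.

F ≈ 2921 N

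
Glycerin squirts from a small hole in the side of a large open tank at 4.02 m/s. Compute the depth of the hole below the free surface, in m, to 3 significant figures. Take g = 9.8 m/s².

h = 0.825 m

For a small hole in a large open tank, ½v² = gh, giving h = v²/(2g).
h = 4.02²/(2·9.8) = 16.2/19.60 = 0.825 m.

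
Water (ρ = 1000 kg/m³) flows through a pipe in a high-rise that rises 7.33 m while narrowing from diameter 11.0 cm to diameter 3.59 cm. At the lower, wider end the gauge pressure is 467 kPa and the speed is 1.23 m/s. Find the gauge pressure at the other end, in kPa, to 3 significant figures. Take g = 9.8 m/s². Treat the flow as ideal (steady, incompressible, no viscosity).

The volume flow rate is constant, so v₂ = (A₁/A₂)v₁ = (95.0/10.1)·1.23 = 11.5 m/s.
Energy conservation along the streamline gives P₂ = P₁ − ½ρ(v₂² − v₁²) − ρg(h₂ − h₁).
P₂ = 467000 + ½·1000·(1.23² − 11.5²) − 1000·9.8·(+7.33) = 467000 + (-65900) − (71800) = 329000 Pa.

P₂ ≈ 329 kPa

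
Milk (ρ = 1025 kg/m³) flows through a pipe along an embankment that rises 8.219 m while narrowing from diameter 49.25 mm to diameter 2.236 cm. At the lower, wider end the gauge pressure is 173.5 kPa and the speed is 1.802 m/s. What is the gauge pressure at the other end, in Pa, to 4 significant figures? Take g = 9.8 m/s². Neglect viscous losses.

P₂ ≈ 53440 Pa

By continuity, v₂ = v₁·A₁/A₂ = 1.802·(19.05/3.927) = 8.742 m/s.
Energy conservation along the streamline gives P₂ = P₁ − ½ρ(v₂² − v₁²) − ρg(h₂ − h₁).
P₂ = 173500 + ½·1025·(1.802² − 8.742²) − 1025·9.8·(+8.219) = 173500 + (-37500) − (82560) = 53440 Pa.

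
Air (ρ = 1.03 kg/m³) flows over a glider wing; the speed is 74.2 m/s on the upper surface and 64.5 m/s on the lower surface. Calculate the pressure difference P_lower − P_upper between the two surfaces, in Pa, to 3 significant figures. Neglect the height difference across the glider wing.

ΔP = 693 Pa

Bernoulli (same height): P_lower − P_upper = ½ρ(v_upper² − v_lower²).
ΔP = ½·1.03·(74.2² − 64.5²) = 693 Pa.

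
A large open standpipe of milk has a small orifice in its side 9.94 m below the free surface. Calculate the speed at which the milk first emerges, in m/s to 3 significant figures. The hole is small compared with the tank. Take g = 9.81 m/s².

Bernoulli from surface to hole (P equal, v_surface ≈ 0): v = √(2gh) = √(2×9.81×9.94) = 14.0 m/s.

v = 14.0 m/s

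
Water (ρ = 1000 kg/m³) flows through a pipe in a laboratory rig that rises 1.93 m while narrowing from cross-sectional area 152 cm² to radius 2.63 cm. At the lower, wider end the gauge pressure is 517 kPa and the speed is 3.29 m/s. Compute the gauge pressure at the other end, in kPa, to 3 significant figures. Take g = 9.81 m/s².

Continuity gives A₁v₁ = A₂v₂, so v₂ = (152 cm²)/(21.7 cm²) × 3.29 m/s = 23.0 m/s.
Bernoulli: P₁ + ½ρv₁² + ρg h₁ = P₂ + ½ρv₂² + ρg h₂, so P₂ = P₁ + ½ρ(v₁² − v₂²) − ρg(h₂ − h₁).
P₂ = 517000 + ½·1000·(3.29² − 23.0²) − 1000·9.81·(+1.93) = 517000 + (-259000) − (18900) = 239000 Pa.

P₂ ≈ 239 kPa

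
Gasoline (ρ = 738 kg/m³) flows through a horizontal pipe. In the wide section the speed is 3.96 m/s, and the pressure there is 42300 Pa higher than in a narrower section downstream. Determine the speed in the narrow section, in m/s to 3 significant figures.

v₂ ≈ 11.4 m/s

With h₁ = h₂, rearranging Bernoulli gives v₂ = √(v₁² + 2ΔP/ρ).
v₂ = √(3.96² + 2·42300/738) = √(15.7 + 115) = 11.4 m/s.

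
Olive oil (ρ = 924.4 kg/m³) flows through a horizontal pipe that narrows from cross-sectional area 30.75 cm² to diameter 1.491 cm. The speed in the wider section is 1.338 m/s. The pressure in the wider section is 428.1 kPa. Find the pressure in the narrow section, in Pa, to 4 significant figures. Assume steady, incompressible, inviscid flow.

Continuity gives A₁v₁ = A₂v₂, so v₂ = (30.75 cm²)/(1.746 cm²) × 1.338 m/s = 23.56 m/s.
Bernoulli (h₁ = h₂): P₁ − P₂ = ½ρ(v₂² − v₁²).
P₂ = P₁ − ½ρ(v₂² − v₁²) = 428100 − ½·924.4·(23.56² − 1.338²) = 428100 − 255800 = 172300 Pa.

P₂ = 172300 Pa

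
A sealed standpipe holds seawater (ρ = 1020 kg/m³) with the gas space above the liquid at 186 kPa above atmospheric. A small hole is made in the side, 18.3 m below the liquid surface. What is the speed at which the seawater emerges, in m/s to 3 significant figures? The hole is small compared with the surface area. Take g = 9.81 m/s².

Take point 1 at the surface (v₁ ≈ 0) and point 2 at the hole (at atmospheric pressure). Bernoulli: P₁ + ρg h = P_atm + ½ρv₂².
With P₁ − P_atm = 186000 Pa, v₂ = √(2gh + 2ΔP/ρ) = √(2·9.81·18.3 + 2·186000/1020) = 26.9 m/s.

v = 26.9 m/s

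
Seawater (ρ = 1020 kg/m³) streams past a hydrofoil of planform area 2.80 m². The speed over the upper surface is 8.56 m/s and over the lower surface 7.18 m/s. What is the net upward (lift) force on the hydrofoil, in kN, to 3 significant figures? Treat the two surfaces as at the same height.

The faster flow above has the lower pressure; Bernoulli (same height) gives ΔP = ½ρ(v_up² − v_low²).
ΔP = ½·1020·(8.56² − 7.18²) = 11100 Pa.
Lift = ΔP · A = 11100 × 2.80 = 31000 N.

F = 31.0 kN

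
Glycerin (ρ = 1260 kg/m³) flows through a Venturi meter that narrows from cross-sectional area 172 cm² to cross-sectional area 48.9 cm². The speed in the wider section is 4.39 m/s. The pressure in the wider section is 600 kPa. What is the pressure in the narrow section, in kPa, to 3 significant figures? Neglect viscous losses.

P₂ ≈ 462 kPa

Mass conservation (A₁v₁ = A₂v₂) gives v₂ = 4.39 × 172/48.9 = 15.4 m/s.
The pipe is horizontal, so Bernoulli reduces to P₁ + ½ρv₁² = P₂ + ½ρv₂².
P₂ = P₁ − ½ρ(v₂² − v₁²) = 600000 − ½·1260·(15.4² − 4.39²) = 600000 − 138000 = 462000 Pa.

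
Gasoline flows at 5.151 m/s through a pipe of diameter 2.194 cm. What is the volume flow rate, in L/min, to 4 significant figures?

Q = A·v = 0.0003781 m² × 5.151 m/s = 0.001947 m³/s.
Converting: 0.001947 m³/s × 60000 = 116.8 L/min.

Q = 116.8 L/min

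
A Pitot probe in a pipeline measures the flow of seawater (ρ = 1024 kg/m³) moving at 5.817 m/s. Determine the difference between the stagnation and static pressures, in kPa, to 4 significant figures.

Bernoulli between the free stream and the stagnation point: ½ρv² = P_stag − P_static.
ΔP = ½·1024·5.817² = 17320 Pa.

ΔP = 17.32 kPa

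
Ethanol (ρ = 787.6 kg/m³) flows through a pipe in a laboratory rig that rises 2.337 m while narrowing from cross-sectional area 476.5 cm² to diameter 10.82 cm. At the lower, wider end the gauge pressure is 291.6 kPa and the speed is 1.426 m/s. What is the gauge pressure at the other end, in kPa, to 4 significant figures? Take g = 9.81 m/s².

Continuity gives A₁v₁ = A₂v₂, so v₂ = (476.5 cm²)/(91.95 cm²) × 1.426 m/s = 7.390 m/s.
Bernoulli: P₁ + ½ρv₁² + ρg h₁ = P₂ + ½ρv₂² + ρg h₂, so P₂ = P₁ + ½ρ(v₁² − v₂²) − ρg(h₂ − h₁).
P₂ = 291600 + ½·787.6·(1.426² − 7.390²) − 787.6·9.81·(+2.337) = 291600 + (-20700) − (18060) = 252800 Pa.

P₂ ≈ 252.8 kPa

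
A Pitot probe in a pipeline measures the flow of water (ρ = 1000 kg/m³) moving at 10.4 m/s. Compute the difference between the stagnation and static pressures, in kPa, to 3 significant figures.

ΔP ≈ 54.1 kPa

At the stagnation point the flow is brought to rest, so Bernoulli gives P_stag − P_static = ½ρv².
ΔP = ½·1000·10.4² = 54100 Pa.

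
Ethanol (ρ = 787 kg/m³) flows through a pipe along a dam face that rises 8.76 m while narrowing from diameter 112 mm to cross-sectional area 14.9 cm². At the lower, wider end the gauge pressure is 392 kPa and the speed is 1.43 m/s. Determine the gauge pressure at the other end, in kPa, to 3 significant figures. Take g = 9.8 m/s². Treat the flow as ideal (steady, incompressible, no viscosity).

290 kPa

Continuity gives A₁v₁ = A₂v₂, so v₂ = (98.5 cm²)/(14.9 cm²) × 1.43 m/s = 9.46 m/s.
Energy conservation along the streamline gives P₂ = P₁ − ½ρ(v₂² − v₁²) − ρg(h₂ − h₁).
P₂ = 392000 + ½·787·(1.43² − 9.46²) − 787·9.8·(+8.76) = 392000 + (-34400) − (67600) = 290000 Pa.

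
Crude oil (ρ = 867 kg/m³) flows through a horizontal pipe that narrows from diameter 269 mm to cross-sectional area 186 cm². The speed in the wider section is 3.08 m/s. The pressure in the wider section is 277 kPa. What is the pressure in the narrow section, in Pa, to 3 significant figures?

P₂ ≈ 243000 Pa

Continuity gives A₁v₁ = A₂v₂, so v₂ = (568 cm²)/(186 cm²) × 3.08 m/s = 9.41 m/s.
Along the horizontal streamline, P + ½ρv² is constant.
P₂ = P₁ − ½ρ(v₂² − v₁²) = 277000 − ½·867·(9.41² − 3.08²) = 277000 − 34300 = 243000 Pa.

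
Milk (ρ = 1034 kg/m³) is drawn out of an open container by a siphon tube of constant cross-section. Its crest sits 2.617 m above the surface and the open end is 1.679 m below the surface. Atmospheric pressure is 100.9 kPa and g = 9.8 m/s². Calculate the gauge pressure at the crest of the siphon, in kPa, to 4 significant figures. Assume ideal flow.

Bernoulli surface→outlet gives ½v² = g·h_out, so v = √(2·9.8·1.679) = 5.737 m/s.
Continuity keeps v the same throughout the tube; from surface to crest, P_atm + 0 = P_top + ½ρv² + ρg·h_top.
P_top = 100900 − ½·1034·5.737² − 1034·9.8·2.617 = 57370 Pa. So P_gauge = P_top − P_atm = -43530 Pa.

P_gauge = -43.53 kPa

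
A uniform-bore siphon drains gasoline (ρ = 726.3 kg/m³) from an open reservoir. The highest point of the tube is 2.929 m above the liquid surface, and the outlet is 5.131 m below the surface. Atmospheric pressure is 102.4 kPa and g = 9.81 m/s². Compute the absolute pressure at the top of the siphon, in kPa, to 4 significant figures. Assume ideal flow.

44.97 kPa

From the surface to the outlet (both open to atmosphere, surface at rest): v = √(2g·h_out) = √(2·9.81·5.131) = 10.03 m/s.
With constant cross-section the crest speed equals v; applying Bernoulli from the surface up to the crest, P_top = P_atm − ½ρv² − ρg·h_top.
P_top = 102400 − ½·726.3·10.03² − 726.3·9.81·2.929 = 44970 Pa.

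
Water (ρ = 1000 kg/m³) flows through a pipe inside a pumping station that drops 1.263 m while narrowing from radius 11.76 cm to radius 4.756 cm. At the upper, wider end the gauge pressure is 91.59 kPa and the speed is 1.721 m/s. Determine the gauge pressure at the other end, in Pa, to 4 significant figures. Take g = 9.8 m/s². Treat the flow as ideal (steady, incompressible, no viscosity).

By continuity, v₂ = v₁·A₁/A₂ = 1.721·(434.5/71.06) = 10.52 m/s.
Bernoulli: P₁ + ½ρv₁² + ρg h₁ = P₂ + ½ρv₂² + ρg h₂, so P₂ = P₁ + ½ρ(v₁² − v₂²) − ρg(h₂ − h₁).
P₂ = 91590 + ½·1000·(1.721² − 10.52²) − 1000·9.8·(−1.263) = 91590 + (-53880) − (-12380) = 50090 Pa.

P₂ ≈ 50090 Pa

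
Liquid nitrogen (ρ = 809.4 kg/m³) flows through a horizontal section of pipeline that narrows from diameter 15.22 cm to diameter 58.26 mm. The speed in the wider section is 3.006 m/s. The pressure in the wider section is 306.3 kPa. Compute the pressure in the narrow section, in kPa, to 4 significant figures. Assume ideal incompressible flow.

By continuity, v₂ = v₁·A₁/A₂ = 3.006·(181.9/26.66) = 20.52 m/s.
With no height change, Bernoulli's equation is P₁ + ½ρv₁² = P₂ + ½ρv₂².
P₂ = P₁ − ½ρ(v₂² − v₁²) = 306300 − ½·809.4·(20.52² − 3.006²) = 306300 − 166700 = 139600 Pa.

P₂ ≈ 139.6 kPa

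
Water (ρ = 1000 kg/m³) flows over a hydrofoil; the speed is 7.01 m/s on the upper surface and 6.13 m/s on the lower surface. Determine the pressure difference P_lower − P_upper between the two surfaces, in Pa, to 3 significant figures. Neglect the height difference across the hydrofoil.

The pressure is lower where the speed is higher: ΔP = ½ρ(v_up² − v_low²).
ΔP = ½·1000·(7.01² − 6.13²) = 5780 Pa.

ΔP ≈ 5780 Pa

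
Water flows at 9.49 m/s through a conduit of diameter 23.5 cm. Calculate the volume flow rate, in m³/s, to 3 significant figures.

Q = 0.412 m³/s

Q = A·v = 0.0434 m² × 9.49 m/s = 0.412 m³/s.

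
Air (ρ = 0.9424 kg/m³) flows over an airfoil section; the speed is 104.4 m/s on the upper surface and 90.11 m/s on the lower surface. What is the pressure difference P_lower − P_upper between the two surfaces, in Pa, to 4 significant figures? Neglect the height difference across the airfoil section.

ΔP ≈ 1310 Pa

Bernoulli (same height): P_lower − P_upper = ½ρ(v_upper² − v_lower²).
ΔP = ½·0.9424·(104.4² − 90.11²) = 1310 Pa.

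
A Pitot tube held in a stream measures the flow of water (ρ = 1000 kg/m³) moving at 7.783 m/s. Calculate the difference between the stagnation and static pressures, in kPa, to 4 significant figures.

At the stagnation point the flow is brought to rest, so Bernoulli gives P_stag − P_static = ½ρv².
ΔP = ½·1000·7.783² = 30290 Pa.

ΔP ≈ 30.29 kPa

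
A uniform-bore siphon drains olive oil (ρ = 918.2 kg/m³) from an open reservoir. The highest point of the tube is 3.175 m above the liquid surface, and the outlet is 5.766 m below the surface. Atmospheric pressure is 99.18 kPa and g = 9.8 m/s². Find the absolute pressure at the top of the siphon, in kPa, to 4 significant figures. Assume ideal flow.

From the surface to the outlet (both open to atmosphere, surface at rest): v = √(2g·h_out) = √(2·9.8·5.766) = 10.63 m/s.
Continuity keeps v the same throughout the tube; from surface to crest, P_atm + 0 = P_top + ½ρv² + ρg·h_top.
P_top = 99180 − ½·918.2·10.63² − 918.2·9.8·3.175 = 18730 Pa.

18.73 kPa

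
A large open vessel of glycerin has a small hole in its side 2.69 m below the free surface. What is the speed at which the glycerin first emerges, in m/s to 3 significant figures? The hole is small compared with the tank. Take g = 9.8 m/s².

7.26 m/s

Torricelli's result v = √(2gh) gives v = √(2·9.8·2.69) = 7.26 m/s.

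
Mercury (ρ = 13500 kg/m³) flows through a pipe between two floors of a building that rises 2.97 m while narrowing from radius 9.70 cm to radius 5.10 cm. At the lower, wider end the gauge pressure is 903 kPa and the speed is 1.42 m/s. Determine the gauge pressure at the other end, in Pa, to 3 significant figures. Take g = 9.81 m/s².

Continuity gives A₁v₁ = A₂v₂, so v₂ = (296 cm²)/(81.7 cm²) × 1.42 m/s = 5.14 m/s.
Energy conservation along the streamline gives P₂ = P₁ − ½ρ(v₂² − v₁²) − ρg(h₂ − h₁).
P₂ = 903000 + ½·13500·(1.42² − 5.14²) − 13500·9.81·(+2.97) = 903000 + (-164000) − (393000) = 345000 Pa.

P₂ ≈ 345000 Pa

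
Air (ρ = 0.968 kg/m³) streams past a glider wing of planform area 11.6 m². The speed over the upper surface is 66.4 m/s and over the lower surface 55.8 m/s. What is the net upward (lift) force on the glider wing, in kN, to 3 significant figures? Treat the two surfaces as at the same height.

7.27 kN

From P + ½ρv² = const at equal height, P_low − P_up = ½ρ(v_up² − v_low²).
ΔP = ½·0.968·(66.4² − 55.8²) = 627 Pa.
Lift = ΔP · A = 627 × 11.6 = 7270 N.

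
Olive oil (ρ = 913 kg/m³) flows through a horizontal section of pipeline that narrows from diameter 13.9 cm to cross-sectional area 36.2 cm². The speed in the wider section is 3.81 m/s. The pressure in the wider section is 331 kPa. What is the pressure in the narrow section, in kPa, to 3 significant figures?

Continuity gives A₁v₁ = A₂v₂, so v₂ = (152 cm²)/(36.2 cm²) × 3.81 m/s = 16.0 m/s.
The pipe is horizontal, so Bernoulli reduces to P₁ + ½ρv₁² = P₂ + ½ρv₂².
P₂ = P₁ − ½ρ(v₂² − v₁²) = 331000 − ½·913·(16.0² − 3.81²) = 331000 − 110000 = 221000 Pa.

P₂ = 221 kPa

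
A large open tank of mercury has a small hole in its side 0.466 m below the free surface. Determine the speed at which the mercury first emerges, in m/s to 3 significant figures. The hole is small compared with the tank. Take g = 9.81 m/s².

Bernoulli from surface to hole (P equal, v_surface ≈ 0): v = √(2gh) = √(2×9.81×0.466) = 3.02 m/s.

v ≈ 3.02 m/s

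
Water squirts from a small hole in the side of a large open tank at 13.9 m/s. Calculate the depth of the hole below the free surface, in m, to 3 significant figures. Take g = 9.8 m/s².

Torricelli: v = √(2gh), so h = v²/(2g).
h = 13.9²/(2·9.8) = 193/19.60 = 9.86 m.

h ≈ 9.86 m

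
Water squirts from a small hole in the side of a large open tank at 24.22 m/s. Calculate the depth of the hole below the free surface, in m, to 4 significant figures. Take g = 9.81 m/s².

h ≈ 29.90 m

Torricelli: v = √(2gh), so h = v²/(2g).
h = 24.22²/(2·9.81) = 586.6/19.62 = 29.90 m.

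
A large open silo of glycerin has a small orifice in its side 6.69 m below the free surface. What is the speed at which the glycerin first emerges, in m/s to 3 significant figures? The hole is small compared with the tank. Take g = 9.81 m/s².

With the surface at rest and both surface and jet at atmospheric pressure, Bernoulli gives ρg h = ½ρv², so v = √(2gh) = √(2·9.81·6.69) = 11.5 m/s.

11.5 m/s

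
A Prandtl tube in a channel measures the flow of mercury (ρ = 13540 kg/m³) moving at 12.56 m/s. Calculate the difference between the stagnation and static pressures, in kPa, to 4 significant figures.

ΔP = 1068 kPa

The dynamic pressure equals the rise in static pressure at the stagnation point: ΔP = ½ρv².
ΔP = ½·13540·12.56² = 1068000 Pa.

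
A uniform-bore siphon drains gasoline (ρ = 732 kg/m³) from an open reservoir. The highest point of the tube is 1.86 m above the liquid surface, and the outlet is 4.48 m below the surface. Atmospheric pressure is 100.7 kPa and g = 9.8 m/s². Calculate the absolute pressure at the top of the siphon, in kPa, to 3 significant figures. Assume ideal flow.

55.2 kPa

Bernoulli surface→outlet gives ½v² = g·h_out, so v = √(2·9.8·4.48) = 9.37 m/s.
The bore is uniform, so the speed at the crest is the same v. Bernoulli surface→crest: P_atm = P_top + ½ρv² + ρg·h_top.
P_top = 100700 − ½·732·9.37² − 732·9.8·1.86 = 55200 Pa.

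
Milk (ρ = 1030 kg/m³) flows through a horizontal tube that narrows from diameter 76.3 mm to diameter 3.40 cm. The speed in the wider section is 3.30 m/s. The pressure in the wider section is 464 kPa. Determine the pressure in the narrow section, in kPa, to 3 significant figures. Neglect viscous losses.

By continuity, v₂ = v₁·A₁/A₂ = 3.30·(45.7/9.08) = 16.6 m/s.
Along the horizontal streamline, P + ½ρv² is constant.
P₂ = P₁ − ½ρ(v₂² − v₁²) = 464000 − ½·1030·(16.6² − 3.30²) = 464000 − 137000 = 327000 Pa.

327 kPa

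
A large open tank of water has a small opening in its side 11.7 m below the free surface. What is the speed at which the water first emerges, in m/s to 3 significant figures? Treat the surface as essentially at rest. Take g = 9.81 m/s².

v = 15.2 m/s

With the surface at rest and both surface and jet at atmospheric pressure, Bernoulli gives ρg h = ½ρv², so v = √(2gh) = √(2·9.81·11.7) = 15.2 m/s.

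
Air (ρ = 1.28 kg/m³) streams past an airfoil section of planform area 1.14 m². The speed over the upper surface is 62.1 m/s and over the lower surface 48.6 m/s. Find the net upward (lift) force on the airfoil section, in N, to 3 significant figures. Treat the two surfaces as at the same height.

F = 1090 N

With equal heights on the two surfaces, Bernoulli gives P_lower − P_upper = ½ρ(v_upper² − v_lower²).
ΔP = ½·1.28·(62.1² − 48.6²) = 956 Pa.
Lift = ΔP · A = 956 × 1.14 = 1090 N.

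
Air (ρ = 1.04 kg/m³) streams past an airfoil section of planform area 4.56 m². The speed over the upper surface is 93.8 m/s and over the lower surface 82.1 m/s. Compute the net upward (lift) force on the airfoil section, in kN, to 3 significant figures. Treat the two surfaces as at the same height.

4.88 kN

From P + ½ρv² = const at equal height, P_low − P_up = ½ρ(v_up² − v_low²).
ΔP = ½·1.04·(93.8² − 82.1²) = 1070 Pa.
Lift = ΔP · A = 1070 × 4.56 = 4880 N.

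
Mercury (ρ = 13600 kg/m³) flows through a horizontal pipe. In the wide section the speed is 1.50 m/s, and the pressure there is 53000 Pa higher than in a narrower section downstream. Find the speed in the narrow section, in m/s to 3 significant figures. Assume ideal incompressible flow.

With h₁ = h₂, rearranging Bernoulli gives v₂ = √(v₁² + 2ΔP/ρ).
v₂ = √(1.50² + 2·53000/13600) = √(2.25 + 7.79) = 3.17 m/s.

v₂ = 3.17 m/s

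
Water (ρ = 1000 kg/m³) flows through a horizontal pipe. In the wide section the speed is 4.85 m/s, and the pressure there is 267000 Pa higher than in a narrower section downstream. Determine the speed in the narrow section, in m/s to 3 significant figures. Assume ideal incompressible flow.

23.6 m/s

Along the level pipe P + ½ρv² is conserved, hence v₂² = v₁² + 2(P₁ − P₂)/ρ.
v₂ = √(4.85² + 2·267000/1000) = √(23.5 + 534) = 23.6 m/s.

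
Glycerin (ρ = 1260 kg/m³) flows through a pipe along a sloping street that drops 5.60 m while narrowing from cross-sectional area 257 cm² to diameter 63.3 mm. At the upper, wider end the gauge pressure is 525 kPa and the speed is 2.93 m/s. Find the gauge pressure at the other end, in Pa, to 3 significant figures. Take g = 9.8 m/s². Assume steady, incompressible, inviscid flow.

Continuity gives A₁v₁ = A₂v₂, so v₂ = (257 cm²)/(31.5 cm²) × 2.93 m/s = 23.9 m/s.
Applying Bernoulli between the two ends and solving for P₂: P₂ = P₁ + ½ρ(v₁² − v₂²) − ρgΔh.
P₂ = 525000 + ½·1260·(2.93² − 23.9²) − 1260·9.8·(−5.60) = 525000 + (-355000) − (-69100) = 239000 Pa.

P₂ ≈ 239000 Pa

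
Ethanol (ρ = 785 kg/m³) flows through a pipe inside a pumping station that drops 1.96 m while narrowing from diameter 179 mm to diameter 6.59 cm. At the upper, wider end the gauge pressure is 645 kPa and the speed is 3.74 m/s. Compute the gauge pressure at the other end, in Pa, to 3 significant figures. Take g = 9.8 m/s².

P₂ ≈ 367000 Pa

By continuity, v₂ = v₁·A₁/A₂ = 3.74·(252/34.1) = 27.6 m/s.
Energy conservation along the streamline gives P₂ = P₁ − ½ρ(v₂² − v₁²) − ρg(h₂ − h₁).
P₂ = 645000 + ½·785·(3.74² − 27.6²) − 785·9.8·(−1.96) = 645000 + (-293000) − (-15100) = 367000 Pa.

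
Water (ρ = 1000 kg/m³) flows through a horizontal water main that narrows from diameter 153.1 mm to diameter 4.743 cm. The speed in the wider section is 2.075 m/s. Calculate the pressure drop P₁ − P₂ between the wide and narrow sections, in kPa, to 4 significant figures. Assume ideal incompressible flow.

The volume flow rate is constant, so v₂ = (A₁/A₂)v₁ = (184.1/17.67)·2.075 = 21.62 m/s.
With no height change, Bernoulli's equation is P₁ + ½ρv₁² = P₂ + ½ρv₂².
P₁ − P₂ = ½·1000·(21.62² − 2.075²) = ½·1000·463.1 = 231600 Pa.

ΔP = 231.6 kPa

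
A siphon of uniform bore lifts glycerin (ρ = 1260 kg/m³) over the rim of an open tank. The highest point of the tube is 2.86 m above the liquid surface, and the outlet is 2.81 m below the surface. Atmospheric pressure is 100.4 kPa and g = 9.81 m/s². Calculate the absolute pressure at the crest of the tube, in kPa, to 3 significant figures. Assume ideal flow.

30.3 kPa

The outlet speed comes from Torricelli: v = √(2g·2.81) = 7.43 m/s.
Continuity keeps v the same throughout the tube; from surface to crest, P_atm + 0 = P_top + ½ρv² + ρg·h_top.
P_top = 100400 − ½·1260·7.43² − 1260·9.81·2.86 = 30300 Pa.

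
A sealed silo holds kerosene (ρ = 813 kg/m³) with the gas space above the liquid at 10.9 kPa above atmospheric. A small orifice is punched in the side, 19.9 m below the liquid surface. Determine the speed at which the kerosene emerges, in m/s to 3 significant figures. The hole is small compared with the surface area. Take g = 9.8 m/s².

v = 20.4 m/s

Take point 1 at the surface (v₁ ≈ 0) and point 2 at the hole (at atmospheric pressure). Bernoulli: P₁ + ρg h = P_atm + ½ρv₂².
With P₁ − P_atm = 10900 Pa, v₂ = √(2gh + 2ΔP/ρ) = √(2·9.8·19.9 + 2·10900/813) = 20.4 m/s.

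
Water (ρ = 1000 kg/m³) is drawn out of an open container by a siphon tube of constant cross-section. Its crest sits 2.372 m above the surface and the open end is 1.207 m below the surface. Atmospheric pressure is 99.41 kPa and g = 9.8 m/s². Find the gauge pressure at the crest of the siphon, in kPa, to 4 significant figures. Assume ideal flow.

Bernoulli surface→outlet gives ½v² = g·h_out, so v = √(2·9.8·1.207) = 4.864 m/s.
The bore is uniform, so the speed at the crest is the same v. Bernoulli surface→crest: P_atm = P_top + ½ρv² + ρg·h_top.
P_top = 99410 − ½·1000·4.864² − 1000·9.8·2.372 = 64340 Pa. So P_gauge = P_top − P_atm = -35070 Pa.

P_gauge ≈ -35.07 kPa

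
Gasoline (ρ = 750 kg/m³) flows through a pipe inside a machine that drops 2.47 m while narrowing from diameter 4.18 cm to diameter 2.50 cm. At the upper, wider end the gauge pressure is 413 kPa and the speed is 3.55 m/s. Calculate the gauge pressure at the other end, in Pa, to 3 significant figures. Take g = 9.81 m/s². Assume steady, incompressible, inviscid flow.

P₂ ≈ 399000 Pa

The volume flow rate is constant, so v₂ = (A₁/A₂)v₁ = (13.7/4.91)·3.55 = 9.92 m/s.
Applying Bernoulli between the two ends and solving for P₂: P₂ = P₁ + ½ρ(v₁² − v₂²) − ρgΔh.
P₂ = 413000 + ½·750·(3.55² − 9.92²) − 750·9.81·(−2.47) = 413000 + (-32200) − (-18200) = 399000 Pa.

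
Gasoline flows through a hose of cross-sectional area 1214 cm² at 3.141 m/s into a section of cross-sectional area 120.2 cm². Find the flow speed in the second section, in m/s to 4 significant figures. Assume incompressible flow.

v₂ ≈ 31.72 m/s

By continuity, v₂ = v₁·A₁/A₂ = 3.141·(1214/120.2) = 31.72 m/s.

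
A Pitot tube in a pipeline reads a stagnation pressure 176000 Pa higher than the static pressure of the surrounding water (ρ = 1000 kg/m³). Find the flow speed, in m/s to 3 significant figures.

18.8 m/s

Bernoulli between the free stream and the stagnation point: ½ρv² = P_stag − P_static.
v = √(2ΔP/ρ) = √(2·176000/1000) = 18.8 m/s.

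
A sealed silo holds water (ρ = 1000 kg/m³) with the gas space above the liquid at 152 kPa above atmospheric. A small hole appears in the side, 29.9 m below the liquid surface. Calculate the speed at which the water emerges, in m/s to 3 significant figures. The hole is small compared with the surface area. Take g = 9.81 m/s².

29.8 m/s

Take point 1 at the surface (v₁ ≈ 0) and point 2 at the hole (at atmospheric pressure). Bernoulli: P₁ + ρg h = P_atm + ½ρv₂².
With P₁ − P_atm = 152000 Pa, v₂ = √(2gh + 2ΔP/ρ) = √(2·9.81·29.9 + 2·152000/1000) = 29.8 m/s.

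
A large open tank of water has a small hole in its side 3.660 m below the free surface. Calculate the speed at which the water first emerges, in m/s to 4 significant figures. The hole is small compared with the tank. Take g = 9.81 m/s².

With the surface at rest and both surface and jet at atmospheric pressure, Bernoulli gives ρg h = ½ρv², so v = √(2gh) = √(2·9.81·3.660) = 8.474 m/s.

v = 8.474 m/s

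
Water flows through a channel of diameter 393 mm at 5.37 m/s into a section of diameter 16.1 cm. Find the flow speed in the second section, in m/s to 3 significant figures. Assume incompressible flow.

By continuity, v₂ = v₁·A₁/A₂ = 5.37·(1210/204) = 32.0 m/s.

v₂ ≈ 32.0 m/s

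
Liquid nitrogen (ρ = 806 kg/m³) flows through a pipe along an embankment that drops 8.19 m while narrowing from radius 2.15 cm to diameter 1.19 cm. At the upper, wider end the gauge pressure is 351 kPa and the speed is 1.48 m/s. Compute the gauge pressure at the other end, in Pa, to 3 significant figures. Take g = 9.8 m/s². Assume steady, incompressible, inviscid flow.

Continuity gives A₁v₁ = A₂v₂, so v₂ = (14.5 cm²)/(1.11 cm²) × 1.48 m/s = 19.3 m/s.
Applying Bernoulli between the two ends and solving for P₂: P₂ = P₁ + ½ρ(v₁² − v₂²) − ρgΔh.
P₂ = 351000 + ½·806·(1.48² − 19.3²) − 806·9.8·(−8.19) = 351000 + (-150000) − (-64700) = 266000 Pa.

P₂ ≈ 266000 Pa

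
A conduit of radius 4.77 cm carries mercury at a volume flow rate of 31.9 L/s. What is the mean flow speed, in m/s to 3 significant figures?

v ≈ 4.46 m/s

Q = 31.9 L/s = 0.0319 m³/s.
v = Q/A = 0.0319 / 0.00715 = 4.46 m/s.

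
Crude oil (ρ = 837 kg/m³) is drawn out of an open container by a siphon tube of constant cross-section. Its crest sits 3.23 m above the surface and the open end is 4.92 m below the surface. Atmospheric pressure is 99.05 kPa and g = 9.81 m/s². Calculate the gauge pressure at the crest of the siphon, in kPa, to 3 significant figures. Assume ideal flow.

The outlet speed comes from Torricelli: v = √(2g·4.92) = 9.82 m/s.
Continuity keeps v the same throughout the tube; from surface to crest, P_atm + 0 = P_top + ½ρv² + ρg·h_top.
P_top = 99050 − ½·837·9.82² − 837·9.81·3.23 = 32100 Pa. So P_gauge = P_top − P_atm = -66900 Pa.

-66.9 kPa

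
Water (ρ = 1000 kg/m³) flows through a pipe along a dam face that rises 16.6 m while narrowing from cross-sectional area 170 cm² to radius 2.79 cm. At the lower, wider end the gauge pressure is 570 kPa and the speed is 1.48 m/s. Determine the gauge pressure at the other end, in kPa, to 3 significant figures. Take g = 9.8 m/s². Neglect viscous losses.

355 kPa

Continuity gives A₁v₁ = A₂v₂, so v₂ = (170 cm²)/(24.5 cm²) × 1.48 m/s = 10.3 m/s.
Applying Bernoulli between the two ends and solving for P₂: P₂ = P₁ + ½ρ(v₁² − v₂²) − ρgΔh.
P₂ = 570000 + ½·1000·(1.48² − 10.3²) − 1000·9.8·(+16.6) = 570000 + (-51800) − (163000) = 355000 Pa.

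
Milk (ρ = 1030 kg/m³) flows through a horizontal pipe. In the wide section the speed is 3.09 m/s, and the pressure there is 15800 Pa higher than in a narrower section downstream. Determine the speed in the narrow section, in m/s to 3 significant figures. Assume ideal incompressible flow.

With h₁ = h₂, rearranging Bernoulli gives v₂ = √(v₁² + 2ΔP/ρ).
v₂ = √(3.09² + 2·15800/1030) = √(9.55 + 30.7) = 6.34 m/s.

v₂ ≈ 6.34 m/s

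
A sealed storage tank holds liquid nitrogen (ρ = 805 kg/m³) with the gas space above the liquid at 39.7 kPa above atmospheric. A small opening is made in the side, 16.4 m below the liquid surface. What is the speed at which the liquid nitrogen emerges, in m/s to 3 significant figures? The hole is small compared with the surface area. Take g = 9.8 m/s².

v ≈ 20.5 m/s

Take point 1 at the surface (v₁ ≈ 0) and point 2 at the hole (at atmospheric pressure). Bernoulli: P₁ + ρg h = P_atm + ½ρv₂².
With P₁ − P_atm = 39700 Pa, v₂ = √(2gh + 2ΔP/ρ) = √(2·9.8·16.4 + 2·39700/805) = 20.5 m/s.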